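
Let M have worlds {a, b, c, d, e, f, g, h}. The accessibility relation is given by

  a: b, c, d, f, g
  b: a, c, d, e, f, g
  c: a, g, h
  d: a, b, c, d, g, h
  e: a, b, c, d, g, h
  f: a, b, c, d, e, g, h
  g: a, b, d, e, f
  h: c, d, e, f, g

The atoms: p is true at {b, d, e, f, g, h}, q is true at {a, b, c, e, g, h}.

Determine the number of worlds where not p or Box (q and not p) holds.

a: not p is T, Box (q and not p) is F. ✓
b: not p is F, Box (q and not p) is F. ✗
c: not p is T, Box (q and not p) is F. ✓
d: not p is F, Box (q and not p) is F. ✗
e: not p is F, Box (q and not p) is F. ✗
f: not p is F, Box (q and not p) is F. ✗
g: not p is F, Box (q and not p) is F. ✗
h: not p is F, Box (q and not p) is F. ✗
Satisfying worlds: {a, c}.

2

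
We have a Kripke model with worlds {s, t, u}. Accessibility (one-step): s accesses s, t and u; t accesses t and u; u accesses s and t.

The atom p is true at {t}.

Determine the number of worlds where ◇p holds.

3

s: successors {s, t, u}; p there: s:F, t:T, u:F. ✓
t: successors {t, u}; p there: t:T, u:F. ✓
u: successors {s, t}; p there: s:F, t:T. ✓
Satisfying worlds: {s, t, u}.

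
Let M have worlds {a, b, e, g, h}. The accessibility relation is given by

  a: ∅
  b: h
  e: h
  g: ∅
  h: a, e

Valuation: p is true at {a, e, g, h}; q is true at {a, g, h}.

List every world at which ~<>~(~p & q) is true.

{a, g}

a: <>~(~p & q) is F. ✓
b: <>~(~p & q) is T. ✗
e: <>~(~p & q) is T. ✗
g: <>~(~p & q) is F. ✓
h: <>~(~p & q) is T. ✗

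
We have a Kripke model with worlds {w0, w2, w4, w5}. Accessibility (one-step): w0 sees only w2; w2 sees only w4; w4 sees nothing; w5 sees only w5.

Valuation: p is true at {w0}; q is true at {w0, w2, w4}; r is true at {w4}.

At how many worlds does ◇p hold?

0

w0: successors {w2}; p there: w2:F. ✗
w2: successors {w4}; p there: w4:F. ✗
w4: no successors, so ◇p fails. ✗
w5: successors {w5}; p there: w5:F. ✗
Satisfying worlds: ∅.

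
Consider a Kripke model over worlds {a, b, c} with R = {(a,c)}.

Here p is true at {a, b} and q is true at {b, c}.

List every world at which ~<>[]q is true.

{b, c}

a: <>[]q is T. ✗
b: <>[]q is F. ✓
c: <>[]q is F. ✓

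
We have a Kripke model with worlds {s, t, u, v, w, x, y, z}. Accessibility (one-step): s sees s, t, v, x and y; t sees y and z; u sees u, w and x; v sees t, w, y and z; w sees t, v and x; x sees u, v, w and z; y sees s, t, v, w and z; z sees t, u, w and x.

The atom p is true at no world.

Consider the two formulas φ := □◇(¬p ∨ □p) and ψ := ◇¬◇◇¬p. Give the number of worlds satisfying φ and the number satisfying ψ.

8 and 0

For □◇(¬p ∨ □p):
s: successors {s, t, v, x, y}; ◇(¬p ∨ □p) there: s:T, t:T, v:T, x:T, y:T. ✓
t: successors {y, z}; ◇(¬p ∨ □p) there: y:T, z:T. ✓
u: successors {u, w, x}; ◇(¬p ∨ □p) there: u:T, w:T, x:T. ✓
v: successors {t, w, y, z}; ◇(¬p ∨ □p) there: t:T, w:T, y:T, z:T. ✓
w: successors {t, v, x}; ◇(¬p ∨ □p) there: t:T, v:T, x:T. ✓
x: successors {u, v, w, z}; ◇(¬p ∨ □p) there: u:T, v:T, w:T, z:T. ✓
y: successors {s, t, v, w, z}; ◇(¬p ∨ □p) there: s:T, t:T, v:T, w:T, z:T. ✓
z: successors {t, u, w, x}; ◇(¬p ∨ □p) there: t:T, u:T, w:T, x:T. ✓
— 8 worlds.
For ◇¬◇◇¬p:
s: successors {s, t, v, x, y}; ¬◇◇¬p there: s:F, t:F, v:F, x:F, y:F. ✗
t: successors {y, z}; ¬◇◇¬p there: y:F, z:F. ✗
u: successors {u, w, x}; ¬◇◇¬p there: u:F, w:F, x:F. ✗
v: successors {t, w, y, z}; ¬◇◇¬p there: t:F, w:F, y:F, z:F. ✗
w: successors {t, v, x}; ¬◇◇¬p there: t:F, v:F, x:F. ✗
x: successors {u, v, w, z}; ¬◇◇¬p there: u:F, v:F, w:F, z:F. ✗
y: successors {s, t, v, w, z}; ¬◇◇¬p there: s:F, t:F, v:F, w:F, z:F. ✗
z: successors {t, u, w, x}; ¬◇◇¬p there: t:F, u:F, w:F, x:F. ✗
— 0 worlds.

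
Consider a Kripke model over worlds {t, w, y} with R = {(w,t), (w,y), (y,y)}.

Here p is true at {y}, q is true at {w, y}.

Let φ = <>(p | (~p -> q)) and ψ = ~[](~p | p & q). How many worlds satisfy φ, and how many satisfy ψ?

For <>(p | (~p -> q)):
t: no successors, so <>(p | (~p -> q)) fails. ✗
w: successors {t, y}; p | (~p -> q) there: t:F, y:T. ✓
y: successors {y}; p | (~p -> q) there: y:T. ✓
— 2 worlds.
For ~[](~p | p & q):
t: [](~p | p & q) is T. ✗
w: [](~p | p & q) is T. ✗
y: [](~p | p & q) is T. ✗
— 0 worlds.

2 and 0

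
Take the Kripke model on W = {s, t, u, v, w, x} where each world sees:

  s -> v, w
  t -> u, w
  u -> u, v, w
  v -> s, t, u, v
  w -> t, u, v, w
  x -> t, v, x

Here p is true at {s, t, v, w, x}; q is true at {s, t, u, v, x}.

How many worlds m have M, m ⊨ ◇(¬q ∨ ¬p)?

5

s: successors {v, w}; ¬q ∨ ¬p there: v:F, w:T. ✓
t: successors {u, w}; ¬q ∨ ¬p there: u:T, w:T. ✓
u: successors {u, v, w}; ¬q ∨ ¬p there: u:T, v:F, w:T. ✓
v: successors {s, t, u, v}; ¬q ∨ ¬p there: s:F, t:F, u:T, v:F. ✓
w: successors {t, u, v, w}; ¬q ∨ ¬p there: t:F, u:T, v:F, w:T. ✓
x: successors {t, v, x}; ¬q ∨ ¬p there: t:F, v:F, x:F. ✗
Satisfying worlds: {s, t, u, v, w}.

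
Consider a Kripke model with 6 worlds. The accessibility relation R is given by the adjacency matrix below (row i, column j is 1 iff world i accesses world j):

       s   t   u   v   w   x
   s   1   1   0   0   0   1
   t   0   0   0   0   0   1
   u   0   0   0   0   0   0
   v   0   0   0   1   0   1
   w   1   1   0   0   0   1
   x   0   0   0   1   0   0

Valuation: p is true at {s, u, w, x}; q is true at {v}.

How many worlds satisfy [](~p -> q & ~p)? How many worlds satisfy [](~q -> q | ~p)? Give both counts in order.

For [](~p -> q & ~p):
s: successors {s, t, x}; ~p -> q & ~p there: s:T, t:F, x:T. ✗
t: successors {x}; ~p -> q & ~p there: x:T. ✓
u: no successors, so [](~p -> q & ~p) holds vacuously. ✓
v: successors {v, x}; ~p -> q & ~p there: v:T, x:T. ✓
w: successors {s, t, x}; ~p -> q & ~p there: s:T, t:F, x:T. ✗
x: successors {v}; ~p -> q & ~p there: v:T. ✓
— 4 worlds.
For [](~q -> q | ~p):
s: successors {s, t, x}; ~q -> q | ~p there: s:F, t:T, x:F. ✗
t: successors {x}; ~q -> q | ~p there: x:F. ✗
u: no successors, so [](~q -> q | ~p) holds vacuously. ✓
v: successors {v, x}; ~q -> q | ~p there: v:T, x:F. ✗
w: successors {s, t, x}; ~q -> q | ~p there: s:F, t:T, x:F. ✗
x: successors {v}; ~q -> q | ~p there: v:T. ✓
— 2 worlds.

4 and 2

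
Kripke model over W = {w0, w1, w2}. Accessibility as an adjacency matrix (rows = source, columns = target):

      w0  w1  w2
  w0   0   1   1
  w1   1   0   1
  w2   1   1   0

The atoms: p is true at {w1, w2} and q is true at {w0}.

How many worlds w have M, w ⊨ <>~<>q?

w0: successors {w1, w2}; ~<>q there: w1:F, w2:F. ✗
w1: successors {w0, w2}; ~<>q there: w0:T, w2:F. ✓
w2: successors {w0, w1}; ~<>q there: w0:T, w1:F. ✓
Satisfying worlds: {w1, w2}.

2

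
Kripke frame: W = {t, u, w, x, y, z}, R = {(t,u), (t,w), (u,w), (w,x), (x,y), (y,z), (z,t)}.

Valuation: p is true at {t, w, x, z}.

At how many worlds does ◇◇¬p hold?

2

t: successors {u, w}; ◇¬p there: u:F, w:F. ✗
u: successors {w}; ◇¬p there: w:F. ✗
w: successors {x}; ◇¬p there: x:T. ✓
x: successors {y}; ◇¬p there: y:F. ✗
y: successors {z}; ◇¬p there: z:F. ✗
z: successors {t}; ◇¬p there: t:T. ✓
Satisfying worlds: {w, z}.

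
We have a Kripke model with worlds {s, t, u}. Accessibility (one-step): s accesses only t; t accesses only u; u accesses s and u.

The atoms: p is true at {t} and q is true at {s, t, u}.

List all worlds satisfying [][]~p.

{s, t}

s: successors {t}; []~p there: t:T. ✓
t: successors {u}; []~p there: u:T. ✓
u: successors {s, u}; []~p there: s:F, u:T. ✗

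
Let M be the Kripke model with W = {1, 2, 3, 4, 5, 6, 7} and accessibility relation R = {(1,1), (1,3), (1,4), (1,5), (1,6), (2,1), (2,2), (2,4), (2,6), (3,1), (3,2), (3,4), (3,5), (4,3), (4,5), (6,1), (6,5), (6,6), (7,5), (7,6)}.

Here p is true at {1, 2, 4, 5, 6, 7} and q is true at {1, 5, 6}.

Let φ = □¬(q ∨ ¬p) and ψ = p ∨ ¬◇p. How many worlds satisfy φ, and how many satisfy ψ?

For □¬(q ∨ ¬p):
1: successors {1, 3, 4, 5, 6}; ¬(q ∨ ¬p) there: 1:F, 3:F, 4:T, 5:F, 6:F. ✗
2: successors {1, 2, 4, 6}; ¬(q ∨ ¬p) there: 1:F, 2:T, 4:T, 6:F. ✗
3: successors {1, 2, 4, 5}; ¬(q ∨ ¬p) there: 1:F, 2:T, 4:T, 5:F. ✗
4: successors {3, 5}; ¬(q ∨ ¬p) there: 3:F, 5:F. ✗
5: no successors, so □¬(q ∨ ¬p) holds vacuously. ✓
6: successors {1, 5, 6}; ¬(q ∨ ¬p) there: 1:F, 5:F, 6:F. ✗
7: successors {5, 6}; ¬(q ∨ ¬p) there: 5:F, 6:F. ✗
— 1 world.
For p ∨ ¬◇p:
1: p is T, ¬◇p is F. ✓
2: p is T, ¬◇p is F. ✓
3: p is F, ¬◇p is F. ✗
4: p is T, ¬◇p is F. ✓
5: p is T, ¬◇p is T. ✓
6: p is T, ¬◇p is F. ✓
7: p is T, ¬◇p is F. ✓
— 6 worlds.

1 and 6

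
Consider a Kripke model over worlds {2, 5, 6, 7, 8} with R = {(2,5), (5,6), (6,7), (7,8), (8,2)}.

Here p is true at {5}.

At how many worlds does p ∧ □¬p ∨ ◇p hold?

2: p ∧ □¬p is F, ◇p is T. ✓
5: p ∧ □¬p is T, ◇p is F. ✓
6: p ∧ □¬p is F, ◇p is F. ✗
7: p ∧ □¬p is F, ◇p is F. ✗
8: p ∧ □¬p is F, ◇p is F. ✗
Satisfying worlds: {2, 5}.

2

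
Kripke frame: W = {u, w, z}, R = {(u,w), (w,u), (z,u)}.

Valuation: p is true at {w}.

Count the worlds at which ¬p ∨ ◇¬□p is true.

u: ¬p is T, ◇¬□p is T. ✓
w: ¬p is F, ◇¬□p is F. ✗
z: ¬p is T, ◇¬□p is F. ✓
Satisfying worlds: {u, z}.

2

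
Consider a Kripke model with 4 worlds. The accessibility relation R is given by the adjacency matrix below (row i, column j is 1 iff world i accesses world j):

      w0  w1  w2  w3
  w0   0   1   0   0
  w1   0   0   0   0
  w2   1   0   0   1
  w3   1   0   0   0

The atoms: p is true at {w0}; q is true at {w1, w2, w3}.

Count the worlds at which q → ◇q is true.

w0: q is F, ◇q is T. ✓
w1: q is T, ◇q is F. ✗
w2: q is T, ◇q is T. ✓
w3: q is T, ◇q is F. ✗
Satisfying worlds: {w0, w2}.

2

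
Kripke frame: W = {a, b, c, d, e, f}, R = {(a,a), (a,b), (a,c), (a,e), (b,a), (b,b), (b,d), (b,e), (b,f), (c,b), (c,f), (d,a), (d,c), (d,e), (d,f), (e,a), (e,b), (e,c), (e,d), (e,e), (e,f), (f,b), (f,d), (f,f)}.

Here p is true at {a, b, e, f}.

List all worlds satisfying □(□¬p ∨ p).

{c}

a: successors {a, b, c, e}; □¬p ∨ p there: a:T, b:T, c:F, e:T. ✗
b: successors {a, b, d, e, f}; □¬p ∨ p there: a:T, b:T, d:F, e:T, f:T. ✗
c: successors {b, f}; □¬p ∨ p there: b:T, f:T. ✓
d: successors {a, c, e, f}; □¬p ∨ p there: a:T, c:F, e:T, f:T. ✗
e: successors {a, b, c, d, e, f}; □¬p ∨ p there: a:T, b:T, c:F, d:F, e:T, f:T. ✗
f: successors {b, d, f}; □¬p ∨ p there: b:T, d:F, f:T. ✗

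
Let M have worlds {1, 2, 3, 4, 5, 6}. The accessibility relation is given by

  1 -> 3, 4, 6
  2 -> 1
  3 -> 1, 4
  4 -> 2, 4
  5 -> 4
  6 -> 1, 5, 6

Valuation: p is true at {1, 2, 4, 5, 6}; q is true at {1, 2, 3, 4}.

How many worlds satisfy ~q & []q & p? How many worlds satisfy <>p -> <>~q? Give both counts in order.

For ~q & []q & p:
1: ~q & []q is F, p is T. ✗
2: ~q & []q is F, p is T. ✗
3: ~q & []q is F, p is F. ✗
4: ~q & []q is F, p is T. ✗
5: ~q & []q is T, p is T. ✓
6: ~q & []q is F, p is T. ✗
— 1 world.
For <>p -> <>~q:
1: <>p is T, <>~q is T. ✓
2: <>p is T, <>~q is F. ✗
3: <>p is T, <>~q is F. ✗
4: <>p is T, <>~q is F. ✗
5: <>p is T, <>~q is F. ✗
6: <>p is T, <>~q is T. ✓
— 2 worlds.

1 and 2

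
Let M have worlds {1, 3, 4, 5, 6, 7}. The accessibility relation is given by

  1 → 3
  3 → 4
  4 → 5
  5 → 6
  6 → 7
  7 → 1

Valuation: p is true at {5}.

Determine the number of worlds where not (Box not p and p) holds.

1: Box not p and p is F. ✓
3: Box not p and p is F. ✓
4: Box not p and p is F. ✓
5: Box not p and p is T. ✗
6: Box not p and p is F. ✓
7: Box not p and p is F. ✓
Satisfying worlds: {1, 3, 4, 6, 7}.

5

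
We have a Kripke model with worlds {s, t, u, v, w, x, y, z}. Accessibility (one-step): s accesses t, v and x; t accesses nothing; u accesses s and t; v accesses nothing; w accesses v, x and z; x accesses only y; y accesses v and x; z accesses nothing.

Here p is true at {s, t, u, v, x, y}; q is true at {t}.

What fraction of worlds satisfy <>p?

5/8

s: successors {t, v, x}; p there: t:T, v:T, x:T. ✓
t: no successors, so <>p fails. ✗
u: successors {s, t}; p there: s:T, t:T. ✓
v: no successors, so <>p fails. ✗
w: successors {v, x, z}; p there: v:T, x:T, z:F. ✓
x: successors {y}; p there: y:T. ✓
y: successors {v, x}; p there: v:T, x:T. ✓
z: no successors, so <>p fails. ✗
That's 5 of 8 worlds, so 5/8.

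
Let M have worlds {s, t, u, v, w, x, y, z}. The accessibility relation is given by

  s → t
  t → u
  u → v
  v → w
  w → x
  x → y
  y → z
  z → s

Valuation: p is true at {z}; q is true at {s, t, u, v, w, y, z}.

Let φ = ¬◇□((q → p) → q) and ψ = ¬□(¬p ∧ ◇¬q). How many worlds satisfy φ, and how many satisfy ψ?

1 and 7

For ¬◇□((q → p) → q):
s: ◇□((q → p) → q) is T. ✗
t: ◇□((q → p) → q) is T. ✗
u: ◇□((q → p) → q) is T. ✗
v: ◇□((q → p) → q) is F. ✓
w: ◇□((q → p) → q) is T. ✗
x: ◇□((q → p) → q) is T. ✗
y: ◇□((q → p) → q) is T. ✗
z: ◇□((q → p) → q) is T. ✗
— 1 world.
For ¬□(¬p ∧ ◇¬q):
s: □(¬p ∧ ◇¬q) is F. ✓
t: □(¬p ∧ ◇¬q) is F. ✓
u: □(¬p ∧ ◇¬q) is F. ✓
v: □(¬p ∧ ◇¬q) is T. ✗
w: □(¬p ∧ ◇¬q) is F. ✓
x: □(¬p ∧ ◇¬q) is F. ✓
y: □(¬p ∧ ◇¬q) is F. ✓
z: □(¬p ∧ ◇¬q) is F. ✓
— 7 worlds.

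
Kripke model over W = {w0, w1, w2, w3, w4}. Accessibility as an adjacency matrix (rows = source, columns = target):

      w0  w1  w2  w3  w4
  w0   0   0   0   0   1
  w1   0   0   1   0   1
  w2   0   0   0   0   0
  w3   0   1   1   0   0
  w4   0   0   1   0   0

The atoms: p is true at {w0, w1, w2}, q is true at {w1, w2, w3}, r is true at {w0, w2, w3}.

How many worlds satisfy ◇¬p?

w0: successors {w4}; ¬p there: w4:T. ✓
w1: successors {w2, w4}; ¬p there: w2:F, w4:T. ✓
w2: no successors, so ◇¬p fails. ✗
w3: successors {w1, w2}; ¬p there: w1:F, w2:F. ✗
w4: successors {w2}; ¬p there: w2:F. ✗
Satisfying worlds: {w0, w1}.

2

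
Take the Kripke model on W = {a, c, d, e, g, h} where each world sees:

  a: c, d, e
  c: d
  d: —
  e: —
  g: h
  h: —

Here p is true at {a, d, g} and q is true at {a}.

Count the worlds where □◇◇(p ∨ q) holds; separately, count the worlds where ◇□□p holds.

3 and 3

For □◇◇(p ∨ q):
a: successors {c, d, e}; ◇◇(p ∨ q) there: c:F, d:F, e:F. ✗
c: successors {d}; ◇◇(p ∨ q) there: d:F. ✗
d: no successors, so □◇◇(p ∨ q) holds vacuously. ✓
e: no successors, so □◇◇(p ∨ q) holds vacuously. ✓
g: successors {h}; ◇◇(p ∨ q) there: h:F. ✗
h: no successors, so □◇◇(p ∨ q) holds vacuously. ✓
— 3 worlds.
For ◇□□p:
a: successors {c, d, e}; □□p there: c:T, d:T, e:T. ✓
c: successors {d}; □□p there: d:T. ✓
d: no successors, so ◇□□p fails. ✗
e: no successors, so ◇□□p fails. ✗
g: successors {h}; □□p there: h:T. ✓
h: no successors, so ◇□□p fails. ✗
— 3 worlds.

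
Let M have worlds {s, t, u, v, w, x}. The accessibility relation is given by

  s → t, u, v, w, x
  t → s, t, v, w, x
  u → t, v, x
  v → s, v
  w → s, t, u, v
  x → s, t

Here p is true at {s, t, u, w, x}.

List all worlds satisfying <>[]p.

s: successors {t, u, v, w, x}; []p there: t:F, u:F, v:F, w:F, x:T. ✓
t: successors {s, t, v, w, x}; []p there: s:F, t:F, v:F, w:F, x:T. ✓
u: successors {t, v, x}; []p there: t:F, v:F, x:T. ✓
v: successors {s, v}; []p there: s:F, v:F. ✗
w: successors {s, t, u, v}; []p there: s:F, t:F, u:F, v:F. ✗
x: successors {s, t}; []p there: s:F, t:F. ✗

{s, t, u}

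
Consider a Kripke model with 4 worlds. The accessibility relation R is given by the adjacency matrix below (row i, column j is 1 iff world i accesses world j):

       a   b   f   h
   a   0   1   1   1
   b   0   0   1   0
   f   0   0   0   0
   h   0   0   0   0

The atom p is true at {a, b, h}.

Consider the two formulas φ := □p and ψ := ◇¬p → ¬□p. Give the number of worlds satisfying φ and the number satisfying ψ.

2 and 4

For □p:
a: successors {b, f, h}; p there: b:T, f:F, h:T. ✗
b: successors {f}; p there: f:F. ✗
f: no successors, so □p holds vacuously. ✓
h: no successors, so □p holds vacuously. ✓
— 2 worlds.
For ◇¬p → ¬□p:
a: ◇¬p is T, ¬□p is T. ✓
b: ◇¬p is T, ¬□p is T. ✓
f: ◇¬p is F, ¬□p is F. ✓
h: ◇¬p is F, ¬□p is F. ✓
— 4 worlds.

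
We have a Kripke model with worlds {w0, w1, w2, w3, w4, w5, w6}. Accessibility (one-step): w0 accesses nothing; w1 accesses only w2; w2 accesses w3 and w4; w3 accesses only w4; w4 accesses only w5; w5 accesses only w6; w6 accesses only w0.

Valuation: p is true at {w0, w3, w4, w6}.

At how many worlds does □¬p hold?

w0: no successors, so □¬p holds vacuously. ✓
w1: successors {w2}; ¬p there: w2:T. ✓
w2: successors {w3, w4}; ¬p there: w3:F, w4:F. ✗
w3: successors {w4}; ¬p there: w4:F. ✗
w4: successors {w5}; ¬p there: w5:T. ✓
w5: successors {w6}; ¬p there: w6:F. ✗
w6: successors {w0}; ¬p there: w0:F. ✗
Satisfying worlds: {w0, w1, w4}.

3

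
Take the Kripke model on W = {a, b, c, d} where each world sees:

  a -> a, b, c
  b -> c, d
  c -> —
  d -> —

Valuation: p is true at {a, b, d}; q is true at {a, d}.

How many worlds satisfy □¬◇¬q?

a: successors {a, b, c}; ¬◇¬q there: a:F, b:F, c:T. ✗
b: successors {c, d}; ¬◇¬q there: c:T, d:T. ✓
c: no successors, so □¬◇¬q holds vacuously. ✓
d: no successors, so □¬◇¬q holds vacuously. ✓
Satisfying worlds: {b, c, d}.

3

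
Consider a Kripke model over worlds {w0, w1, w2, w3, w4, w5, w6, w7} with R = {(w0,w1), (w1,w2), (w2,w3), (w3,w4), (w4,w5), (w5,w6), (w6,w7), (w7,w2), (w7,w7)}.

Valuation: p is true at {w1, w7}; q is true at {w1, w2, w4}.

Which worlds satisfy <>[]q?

w0: successors {w1}; []q there: w1:T. ✓
w1: successors {w2}; []q there: w2:F. ✗
w2: successors {w3}; []q there: w3:T. ✓
w3: successors {w4}; []q there: w4:F. ✗
w4: successors {w5}; []q there: w5:F. ✗
w5: successors {w6}; []q there: w6:F. ✗
w6: successors {w7}; []q there: w7:F. ✗
w7: successors {w2, w7}; []q there: w2:F, w7:F. ✗

{w0, w2}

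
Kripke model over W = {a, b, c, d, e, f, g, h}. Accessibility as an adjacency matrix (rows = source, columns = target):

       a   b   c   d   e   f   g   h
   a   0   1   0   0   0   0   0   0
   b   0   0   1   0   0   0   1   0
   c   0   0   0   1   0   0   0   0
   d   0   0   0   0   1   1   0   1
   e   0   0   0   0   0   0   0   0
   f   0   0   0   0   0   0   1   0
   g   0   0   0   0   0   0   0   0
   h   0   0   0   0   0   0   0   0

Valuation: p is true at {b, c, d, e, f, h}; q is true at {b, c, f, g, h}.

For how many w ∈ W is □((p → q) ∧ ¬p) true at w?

4

a: successors {b}; (p → q) ∧ ¬p there: b:F. ✗
b: successors {c, g}; (p → q) ∧ ¬p there: c:F, g:T. ✗
c: successors {d}; (p → q) ∧ ¬p there: d:F. ✗
d: successors {e, f, h}; (p → q) ∧ ¬p there: e:F, f:F, h:F. ✗
e: no successors, so □((p → q) ∧ ¬p) holds vacuously. ✓
f: successors {g}; (p → q) ∧ ¬p there: g:T. ✓
g: no successors, so □((p → q) ∧ ¬p) holds vacuously. ✓
h: no successors, so □((p → q) ∧ ¬p) holds vacuously. ✓
Satisfying worlds: {e, f, g, h}.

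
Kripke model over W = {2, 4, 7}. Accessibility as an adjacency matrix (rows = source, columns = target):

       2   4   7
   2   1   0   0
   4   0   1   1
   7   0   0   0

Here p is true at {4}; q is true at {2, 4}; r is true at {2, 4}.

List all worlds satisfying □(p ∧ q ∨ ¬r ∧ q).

{7}

2: successors {2}; p ∧ q ∨ ¬r ∧ q there: 2:F. ✗
4: successors {4, 7}; p ∧ q ∨ ¬r ∧ q there: 4:T, 7:F. ✗
7: no successors, so □(p ∧ q ∨ ¬r ∧ q) holds vacuously. ✓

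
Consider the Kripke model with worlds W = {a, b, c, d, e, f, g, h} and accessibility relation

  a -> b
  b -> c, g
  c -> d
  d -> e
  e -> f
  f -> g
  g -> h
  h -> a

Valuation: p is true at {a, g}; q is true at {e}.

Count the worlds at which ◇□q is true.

a: successors {b}; □q there: b:F. ✗
b: successors {c, g}; □q there: c:F, g:F. ✗
c: successors {d}; □q there: d:T. ✓
d: successors {e}; □q there: e:F. ✗
e: successors {f}; □q there: f:F. ✗
f: successors {g}; □q there: g:F. ✗
g: successors {h}; □q there: h:F. ✗
h: successors {a}; □q there: a:F. ✗
Satisfying worlds: {c}.

1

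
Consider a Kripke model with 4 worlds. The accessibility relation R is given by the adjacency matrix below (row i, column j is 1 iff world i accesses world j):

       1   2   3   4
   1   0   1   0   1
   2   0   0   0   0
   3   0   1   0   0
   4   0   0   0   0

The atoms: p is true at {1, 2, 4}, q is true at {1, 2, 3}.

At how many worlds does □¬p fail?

1: successors {2, 4}; ¬p there: 2:F, 4:F. ✗
2: no successors, so □¬p holds vacuously. ✓
3: successors {2}; ¬p there: 2:F. ✗
4: no successors, so □¬p holds vacuously. ✓
Satisfying worlds: {2, 4}.
So □¬p fails at the other 2 worlds.

2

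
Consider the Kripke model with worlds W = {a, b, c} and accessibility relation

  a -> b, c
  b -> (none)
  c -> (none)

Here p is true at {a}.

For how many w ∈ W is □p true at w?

2

a: successors {b, c}; p there: b:F, c:F. ✗
b: no successors, so □p holds vacuously. ✓
c: no successors, so □p holds vacuously. ✓
Satisfying worlds: {b, c}.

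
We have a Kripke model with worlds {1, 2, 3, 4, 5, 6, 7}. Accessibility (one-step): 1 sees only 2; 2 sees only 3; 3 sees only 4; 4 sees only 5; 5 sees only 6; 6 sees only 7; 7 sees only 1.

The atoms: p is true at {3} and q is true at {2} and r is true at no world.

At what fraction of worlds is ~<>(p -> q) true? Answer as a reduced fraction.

1/7

1: <>(p -> q) is T. ✗
2: <>(p -> q) is F. ✓
3: <>(p -> q) is T. ✗
4: <>(p -> q) is T. ✗
5: <>(p -> q) is T. ✗
6: <>(p -> q) is T. ✗
7: <>(p -> q) is T. ✗
That's 1 of 7 worlds, so 1/7.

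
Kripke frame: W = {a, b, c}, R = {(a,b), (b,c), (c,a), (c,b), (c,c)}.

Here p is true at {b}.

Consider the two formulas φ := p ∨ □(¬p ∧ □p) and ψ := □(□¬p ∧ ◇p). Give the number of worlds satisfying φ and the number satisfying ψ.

For p ∨ □(¬p ∧ □p):
a: p is F, □(¬p ∧ □p) is F. ✗
b: p is T, □(¬p ∧ □p) is F. ✓
c: p is F, □(¬p ∧ □p) is F. ✗
— 1 world.
For □(□¬p ∧ ◇p):
a: successors {b}; □¬p ∧ ◇p there: b:F. ✗
b: successors {c}; □¬p ∧ ◇p there: c:F. ✗
c: successors {a, b, c}; □¬p ∧ ◇p there: a:F, b:F, c:F. ✗
— 0 worlds.

1 and 0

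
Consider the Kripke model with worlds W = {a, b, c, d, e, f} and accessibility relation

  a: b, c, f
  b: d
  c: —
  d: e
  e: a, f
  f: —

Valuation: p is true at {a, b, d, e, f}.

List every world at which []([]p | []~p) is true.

{a, b, c, d, f}

a: successors {b, c, f}; []p | []~p there: b:T, c:T, f:T. ✓
b: successors {d}; []p | []~p there: d:T. ✓
c: no successors, so []([]p | []~p) holds vacuously. ✓
d: successors {e}; []p | []~p there: e:T. ✓
e: successors {a, f}; []p | []~p there: a:F, f:T. ✗
f: no successors, so []([]p | []~p) holds vacuously. ✓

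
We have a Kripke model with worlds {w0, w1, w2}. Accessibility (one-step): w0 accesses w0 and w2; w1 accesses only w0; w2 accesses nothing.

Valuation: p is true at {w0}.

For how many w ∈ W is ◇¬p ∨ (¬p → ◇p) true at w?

w0: ◇¬p is T, ¬p → ◇p is T. ✓
w1: ◇¬p is F, ¬p → ◇p is T. ✓
w2: ◇¬p is F, ¬p → ◇p is F. ✗
Satisfying worlds: {w0, w1}.

2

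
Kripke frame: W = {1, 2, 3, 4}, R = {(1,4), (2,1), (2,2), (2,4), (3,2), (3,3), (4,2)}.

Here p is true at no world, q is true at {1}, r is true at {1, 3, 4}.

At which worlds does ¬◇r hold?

1: ◇r is T. ✗
2: ◇r is T. ✗
3: ◇r is T. ✗
4: ◇r is F. ✓

{4}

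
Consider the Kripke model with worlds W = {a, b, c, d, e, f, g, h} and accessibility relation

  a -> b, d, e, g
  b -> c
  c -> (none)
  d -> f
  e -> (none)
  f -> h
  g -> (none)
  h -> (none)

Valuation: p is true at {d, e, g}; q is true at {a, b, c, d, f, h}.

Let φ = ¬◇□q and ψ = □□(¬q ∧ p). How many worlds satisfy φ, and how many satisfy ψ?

For ¬◇□q:
a: ◇□q is T. ✗
b: ◇□q is T. ✗
c: ◇□q is F. ✓
d: ◇□q is T. ✗
e: ◇□q is F. ✓
f: ◇□q is T. ✗
g: ◇□q is F. ✓
h: ◇□q is F. ✓
— 4 worlds.
For □□(¬q ∧ p):
a: successors {b, d, e, g}; □(¬q ∧ p) there: b:F, d:F, e:T, g:T. ✗
b: successors {c}; □(¬q ∧ p) there: c:T. ✓
c: no successors, so □□(¬q ∧ p) holds vacuously. ✓
d: successors {f}; □(¬q ∧ p) there: f:F. ✗
e: no successors, so □□(¬q ∧ p) holds vacuously. ✓
f: successors {h}; □(¬q ∧ p) there: h:T. ✓
g: no successors, so □□(¬q ∧ p) holds vacuously. ✓
h: no successors, so □□(¬q ∧ p) holds vacuously. ✓
— 6 worlds.

4 and 6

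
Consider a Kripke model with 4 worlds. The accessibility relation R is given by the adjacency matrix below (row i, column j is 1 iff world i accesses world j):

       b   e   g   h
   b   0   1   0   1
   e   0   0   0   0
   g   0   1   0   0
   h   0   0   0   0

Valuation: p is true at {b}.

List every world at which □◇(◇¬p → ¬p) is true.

{e, h}

b: successors {e, h}; ◇(◇¬p → ¬p) there: e:F, h:F. ✗
e: no successors, so □◇(◇¬p → ¬p) holds vacuously. ✓
g: successors {e}; ◇(◇¬p → ¬p) there: e:F. ✗
h: no successors, so □◇(◇¬p → ¬p) holds vacuously. ✓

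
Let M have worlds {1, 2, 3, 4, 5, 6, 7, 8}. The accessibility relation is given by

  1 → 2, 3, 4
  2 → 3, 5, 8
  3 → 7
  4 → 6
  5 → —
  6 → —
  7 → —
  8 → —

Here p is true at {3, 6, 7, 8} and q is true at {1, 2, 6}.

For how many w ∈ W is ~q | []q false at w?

1: ~q is F, []q is F. ✗
2: ~q is F, []q is F. ✗
3: ~q is T, []q is F. ✓
4: ~q is T, []q is T. ✓
5: ~q is T, []q is T. ✓
6: ~q is F, []q is T. ✓
7: ~q is T, []q is T. ✓
8: ~q is T, []q is T. ✓
Satisfying worlds: {3, 4, 5, 6, 7, 8}.
So ~q | []q fails at the other 2 worlds.

2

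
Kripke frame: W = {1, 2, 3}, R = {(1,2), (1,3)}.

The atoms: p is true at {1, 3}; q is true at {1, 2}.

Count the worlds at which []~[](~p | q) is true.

1: successors {2, 3}; ~[](~p | q) there: 2:F, 3:F. ✗
2: no successors, so []~[](~p | q) holds vacuously. ✓
3: no successors, so []~[](~p | q) holds vacuously. ✓
Satisfying worlds: {2, 3}.

2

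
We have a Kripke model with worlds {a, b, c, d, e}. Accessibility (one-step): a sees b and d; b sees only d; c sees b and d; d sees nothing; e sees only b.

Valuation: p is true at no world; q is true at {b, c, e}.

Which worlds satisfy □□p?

{b, d}

a: successors {b, d}; □p there: b:F, d:T. ✗
b: successors {d}; □p there: d:T. ✓
c: successors {b, d}; □p there: b:F, d:T. ✗
d: no successors, so □□p holds vacuously. ✓
e: successors {b}; □p there: b:F. ✗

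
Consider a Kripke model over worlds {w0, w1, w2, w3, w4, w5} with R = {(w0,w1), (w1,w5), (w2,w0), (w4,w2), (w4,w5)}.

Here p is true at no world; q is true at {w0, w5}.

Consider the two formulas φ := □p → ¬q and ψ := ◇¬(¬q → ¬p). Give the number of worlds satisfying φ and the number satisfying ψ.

For □p → ¬q:
w0: □p is F, ¬q is F. ✓
w1: □p is F, ¬q is T. ✓
w2: □p is F, ¬q is T. ✓
w3: □p is T, ¬q is T. ✓
w4: □p is F, ¬q is T. ✓
w5: □p is T, ¬q is F. ✗
— 5 worlds.
For ◇¬(¬q → ¬p):
w0: successors {w1}; ¬(¬q → ¬p) there: w1:F. ✗
w1: successors {w5}; ¬(¬q → ¬p) there: w5:F. ✗
w2: successors {w0}; ¬(¬q → ¬p) there: w0:F. ✗
w3: no successors, so ◇¬(¬q → ¬p) fails. ✗
w4: successors {w2, w5}; ¬(¬q → ¬p) there: w2:F, w5:F. ✗
w5: no successors, so ◇¬(¬q → ¬p) fails. ✗
— 0 worlds.

5 and 0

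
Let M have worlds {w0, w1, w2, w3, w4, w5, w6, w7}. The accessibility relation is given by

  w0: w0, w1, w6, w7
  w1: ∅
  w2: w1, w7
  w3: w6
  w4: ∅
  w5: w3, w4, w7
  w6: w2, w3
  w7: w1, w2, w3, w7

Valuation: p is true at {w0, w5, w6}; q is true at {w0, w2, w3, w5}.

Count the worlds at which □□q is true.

w0: successors {w0, w1, w6, w7}; □q there: w0:F, w1:T, w6:T, w7:F. ✗
w1: no successors, so □□q holds vacuously. ✓
w2: successors {w1, w7}; □q there: w1:T, w7:F. ✗
w3: successors {w6}; □q there: w6:T. ✓
w4: no successors, so □□q holds vacuously. ✓
w5: successors {w3, w4, w7}; □q there: w3:F, w4:T, w7:F. ✗
w6: successors {w2, w3}; □q there: w2:F, w3:F. ✗
w7: successors {w1, w2, w3, w7}; □q there: w1:T, w2:F, w3:F, w7:F. ✗
Satisfying worlds: {w1, w3, w4}.

3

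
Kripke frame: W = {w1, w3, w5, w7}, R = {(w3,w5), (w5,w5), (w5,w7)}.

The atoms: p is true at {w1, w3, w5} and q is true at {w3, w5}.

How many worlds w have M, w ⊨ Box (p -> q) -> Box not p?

w1: Box (p -> q) is T, Box not p is T. ✓
w3: Box (p -> q) is T, Box not p is F. ✗
w5: Box (p -> q) is T, Box not p is F. ✗
w7: Box (p -> q) is T, Box not p is T. ✓
Satisfying worlds: {w1, w7}.

2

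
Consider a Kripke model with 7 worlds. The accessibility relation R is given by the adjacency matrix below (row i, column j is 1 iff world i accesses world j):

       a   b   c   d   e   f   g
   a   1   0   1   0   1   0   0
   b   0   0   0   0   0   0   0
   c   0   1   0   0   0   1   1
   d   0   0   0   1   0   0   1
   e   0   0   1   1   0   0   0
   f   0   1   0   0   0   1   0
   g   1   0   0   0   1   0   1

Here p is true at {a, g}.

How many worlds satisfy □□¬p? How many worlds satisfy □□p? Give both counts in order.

2 and 1

For □□¬p:
a: successors {a, c, e}; □¬p there: a:F, c:F, e:T. ✗
b: no successors, so □□¬p holds vacuously. ✓
c: successors {b, f, g}; □¬p there: b:T, f:T, g:F. ✗
d: successors {d, g}; □¬p there: d:F, g:F. ✗
e: successors {c, d}; □¬p there: c:F, d:F. ✗
f: successors {b, f}; □¬p there: b:T, f:T. ✓
g: successors {a, e, g}; □¬p there: a:F, e:T, g:F. ✗
— 2 worlds.
For □□p:
a: successors {a, c, e}; □p there: a:F, c:F, e:F. ✗
b: no successors, so □□p holds vacuously. ✓
c: successors {b, f, g}; □p there: b:T, f:F, g:F. ✗
d: successors {d, g}; □p there: d:F, g:F. ✗
e: successors {c, d}; □p there: c:F, d:F. ✗
f: successors {b, f}; □p there: b:T, f:F. ✗
g: successors {a, e, g}; □p there: a:F, e:F, g:F. ✗
— 1 world.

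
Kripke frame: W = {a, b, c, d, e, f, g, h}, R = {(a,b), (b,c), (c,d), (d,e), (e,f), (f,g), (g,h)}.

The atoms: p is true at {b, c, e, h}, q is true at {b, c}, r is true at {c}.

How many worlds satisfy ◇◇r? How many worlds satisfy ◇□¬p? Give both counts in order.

1 and 4

For ◇◇r:
a: successors {b}; ◇r there: b:T. ✓
b: successors {c}; ◇r there: c:F. ✗
c: successors {d}; ◇r there: d:F. ✗
d: successors {e}; ◇r there: e:F. ✗
e: successors {f}; ◇r there: f:F. ✗
f: successors {g}; ◇r there: g:F. ✗
g: successors {h}; ◇r there: h:F. ✗
h: no successors, so ◇◇r fails. ✗
— 1 world.
For ◇□¬p:
a: successors {b}; □¬p there: b:F. ✗
b: successors {c}; □¬p there: c:T. ✓
c: successors {d}; □¬p there: d:F. ✗
d: successors {e}; □¬p there: e:T. ✓
e: successors {f}; □¬p there: f:T. ✓
f: successors {g}; □¬p there: g:F. ✗
g: successors {h}; □¬p there: h:T. ✓
h: no successors, so ◇□¬p fails. ✗
— 4 worlds.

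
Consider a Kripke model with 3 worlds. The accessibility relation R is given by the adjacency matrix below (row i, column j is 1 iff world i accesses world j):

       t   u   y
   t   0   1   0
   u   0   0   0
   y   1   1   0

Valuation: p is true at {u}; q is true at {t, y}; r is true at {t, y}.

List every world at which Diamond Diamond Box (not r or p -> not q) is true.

{y}

t: successors {u}; Diamond Box (not r or p -> not q) there: u:F. ✗
u: no successors, so Diamond Diamond Box (not r or p -> not q) fails. ✗
y: successors {t, u}; Diamond Box (not r or p -> not q) there: t:T, u:F. ✓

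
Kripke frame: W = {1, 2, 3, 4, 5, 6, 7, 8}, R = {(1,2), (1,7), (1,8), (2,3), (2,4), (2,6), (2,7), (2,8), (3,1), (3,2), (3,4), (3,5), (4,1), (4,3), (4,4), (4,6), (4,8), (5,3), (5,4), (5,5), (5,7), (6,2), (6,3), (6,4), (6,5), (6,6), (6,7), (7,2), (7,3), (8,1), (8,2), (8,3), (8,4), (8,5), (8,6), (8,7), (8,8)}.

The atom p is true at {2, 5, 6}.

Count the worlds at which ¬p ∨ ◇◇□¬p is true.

1: ¬p is T, ◇◇□¬p is F. ✓
2: ¬p is F, ◇◇□¬p is F. ✗
3: ¬p is T, ◇◇□¬p is F. ✓
4: ¬p is T, ◇◇□¬p is F. ✓
5: ¬p is F, ◇◇□¬p is F. ✗
6: ¬p is F, ◇◇□¬p is F. ✗
7: ¬p is T, ◇◇□¬p is F. ✓
8: ¬p is T, ◇◇□¬p is F. ✓
Satisfying worlds: {1, 3, 4, 7, 8}.

5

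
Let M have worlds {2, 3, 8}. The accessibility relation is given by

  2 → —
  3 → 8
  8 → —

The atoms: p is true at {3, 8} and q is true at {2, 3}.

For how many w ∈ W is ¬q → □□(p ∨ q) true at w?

3

2: ¬q is F, □□(p ∨ q) is T. ✓
3: ¬q is F, □□(p ∨ q) is T. ✓
8: ¬q is T, □□(p ∨ q) is T. ✓
Satisfying worlds: {2, 3, 8}.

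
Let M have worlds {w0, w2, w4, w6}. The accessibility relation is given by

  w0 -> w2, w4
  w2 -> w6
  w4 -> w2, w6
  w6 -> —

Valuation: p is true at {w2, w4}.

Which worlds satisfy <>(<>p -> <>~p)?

w0: successors {w2, w4}; <>p -> <>~p there: w2:T, w4:T. ✓
w2: successors {w6}; <>p -> <>~p there: w6:T. ✓
w4: successors {w2, w6}; <>p -> <>~p there: w2:T, w6:T. ✓
w6: no successors, so <>(<>p -> <>~p) fails. ✗

{w0, w2, w4}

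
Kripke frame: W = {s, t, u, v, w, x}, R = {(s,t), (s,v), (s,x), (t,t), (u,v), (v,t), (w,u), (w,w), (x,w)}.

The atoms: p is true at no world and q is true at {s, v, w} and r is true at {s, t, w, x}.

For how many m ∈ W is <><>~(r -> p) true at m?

6

s: successors {t, v, x}; <>~(r -> p) there: t:T, v:T, x:T. ✓
t: successors {t}; <>~(r -> p) there: t:T. ✓
u: successors {v}; <>~(r -> p) there: v:T. ✓
v: successors {t}; <>~(r -> p) there: t:T. ✓
w: successors {u, w}; <>~(r -> p) there: u:F, w:T. ✓
x: successors {w}; <>~(r -> p) there: w:T. ✓
Satisfying worlds: {s, t, u, v, w, x}.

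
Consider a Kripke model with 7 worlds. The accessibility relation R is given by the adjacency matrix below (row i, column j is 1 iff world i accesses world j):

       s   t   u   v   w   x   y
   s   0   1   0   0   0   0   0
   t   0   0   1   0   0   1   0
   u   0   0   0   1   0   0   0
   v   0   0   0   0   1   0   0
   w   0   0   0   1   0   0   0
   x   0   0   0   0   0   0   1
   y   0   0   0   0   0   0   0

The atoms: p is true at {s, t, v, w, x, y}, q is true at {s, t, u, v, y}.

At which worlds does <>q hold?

{s, t, u, w, x}

s: successors {t}; q there: t:T. ✓
t: successors {u, x}; q there: u:T, x:F. ✓
u: successors {v}; q there: v:T. ✓
v: successors {w}; q there: w:F. ✗
w: successors {v}; q there: v:T. ✓
x: successors {y}; q there: y:T. ✓
y: no successors, so <>q fails. ✗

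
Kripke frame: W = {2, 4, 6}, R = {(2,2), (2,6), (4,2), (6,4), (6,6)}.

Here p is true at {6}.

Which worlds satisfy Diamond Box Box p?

2: successors {2, 6}; Box Box p there: 2:F, 6:F. ✗
4: successors {2}; Box Box p there: 2:F. ✗
6: successors {4, 6}; Box Box p there: 4:F, 6:F. ✗

∅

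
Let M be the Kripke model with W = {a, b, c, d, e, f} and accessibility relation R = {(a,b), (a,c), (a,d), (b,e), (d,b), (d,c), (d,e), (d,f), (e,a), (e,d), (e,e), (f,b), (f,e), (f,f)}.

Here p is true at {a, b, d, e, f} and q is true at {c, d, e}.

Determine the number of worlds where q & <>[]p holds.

a: q is F, <>[]p is T. ✗
b: q is F, <>[]p is T. ✗
c: q is T, <>[]p is F. ✗
d: q is T, <>[]p is T. ✓
e: q is T, <>[]p is T. ✓
f: q is F, <>[]p is T. ✗
Satisfying worlds: {d, e}.

2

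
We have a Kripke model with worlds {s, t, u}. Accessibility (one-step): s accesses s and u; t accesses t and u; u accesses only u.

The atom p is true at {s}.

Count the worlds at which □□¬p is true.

2

s: successors {s, u}; □¬p there: s:F, u:T. ✗
t: successors {t, u}; □¬p there: t:T, u:T. ✓
u: successors {u}; □¬p there: u:T. ✓
Satisfying worlds: {t, u}.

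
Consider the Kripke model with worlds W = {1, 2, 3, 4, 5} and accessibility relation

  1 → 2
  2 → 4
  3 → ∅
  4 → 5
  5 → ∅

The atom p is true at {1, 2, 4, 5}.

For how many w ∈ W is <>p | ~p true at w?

4

1: <>p is T, ~p is F. ✓
2: <>p is T, ~p is F. ✓
3: <>p is F, ~p is T. ✓
4: <>p is T, ~p is F. ✓
5: <>p is F, ~p is F. ✗
Satisfying worlds: {1, 2, 3, 4}.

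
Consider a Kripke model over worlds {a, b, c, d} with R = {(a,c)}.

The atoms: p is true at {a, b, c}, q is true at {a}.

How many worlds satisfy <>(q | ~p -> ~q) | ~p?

2

a: <>(q | ~p -> ~q) is T, ~p is F. ✓
b: <>(q | ~p -> ~q) is F, ~p is F. ✗
c: <>(q | ~p -> ~q) is F, ~p is F. ✗
d: <>(q | ~p -> ~q) is F, ~p is T. ✓
Satisfying worlds: {a, d}.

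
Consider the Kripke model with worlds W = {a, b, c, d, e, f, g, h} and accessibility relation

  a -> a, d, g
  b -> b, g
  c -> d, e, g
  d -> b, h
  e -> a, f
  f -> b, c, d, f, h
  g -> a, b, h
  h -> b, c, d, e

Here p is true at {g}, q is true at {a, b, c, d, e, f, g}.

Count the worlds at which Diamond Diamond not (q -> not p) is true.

7

a: successors {a, d, g}; Diamond not (q -> not p) there: a:T, d:F, g:F. ✓
b: successors {b, g}; Diamond not (q -> not p) there: b:T, g:F. ✓
c: successors {d, e, g}; Diamond not (q -> not p) there: d:F, e:F, g:F. ✗
d: successors {b, h}; Diamond not (q -> not p) there: b:T, h:F. ✓
e: successors {a, f}; Diamond not (q -> not p) there: a:T, f:F. ✓
f: successors {b, c, d, f, h}; Diamond not (q -> not p) there: b:T, c:T, d:F, f:F, h:F. ✓
g: successors {a, b, h}; Diamond not (q -> not p) there: a:T, b:T, h:F. ✓
h: successors {b, c, d, e}; Diamond not (q -> not p) there: b:T, c:T, d:F, e:F. ✓
Satisfying worlds: {a, b, d, e, f, g, h}.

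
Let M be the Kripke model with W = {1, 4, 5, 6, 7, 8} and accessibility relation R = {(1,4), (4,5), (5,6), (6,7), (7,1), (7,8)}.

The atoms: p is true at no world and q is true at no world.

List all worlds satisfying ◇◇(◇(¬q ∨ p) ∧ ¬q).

1: successors {4}; ◇(◇(¬q ∨ p) ∧ ¬q) there: 4:T. ✓
4: successors {5}; ◇(◇(¬q ∨ p) ∧ ¬q) there: 5:T. ✓
5: successors {6}; ◇(◇(¬q ∨ p) ∧ ¬q) there: 6:T. ✓
6: successors {7}; ◇(◇(¬q ∨ p) ∧ ¬q) there: 7:T. ✓
7: successors {1, 8}; ◇(◇(¬q ∨ p) ∧ ¬q) there: 1:T, 8:F. ✓
8: no successors, so ◇◇(◇(¬q ∨ p) ∧ ¬q) fails. ✗

{1, 4, 5, 6, 7}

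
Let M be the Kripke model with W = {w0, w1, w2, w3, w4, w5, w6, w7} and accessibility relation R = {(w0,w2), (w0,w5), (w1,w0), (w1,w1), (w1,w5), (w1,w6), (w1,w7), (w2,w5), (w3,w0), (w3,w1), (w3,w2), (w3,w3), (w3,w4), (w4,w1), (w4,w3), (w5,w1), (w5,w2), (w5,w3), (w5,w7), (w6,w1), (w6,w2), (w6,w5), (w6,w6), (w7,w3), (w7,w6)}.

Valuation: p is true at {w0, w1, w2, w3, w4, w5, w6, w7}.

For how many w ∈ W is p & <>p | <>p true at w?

w0: p & <>p is T, <>p is T. ✓
w1: p & <>p is T, <>p is T. ✓
w2: p & <>p is T, <>p is T. ✓
w3: p & <>p is T, <>p is T. ✓
w4: p & <>p is T, <>p is T. ✓
w5: p & <>p is T, <>p is T. ✓
w6: p & <>p is T, <>p is T. ✓
w7: p & <>p is T, <>p is T. ✓
Satisfying worlds: {w0, w1, w2, w3, w4, w5, w6, w7}.

8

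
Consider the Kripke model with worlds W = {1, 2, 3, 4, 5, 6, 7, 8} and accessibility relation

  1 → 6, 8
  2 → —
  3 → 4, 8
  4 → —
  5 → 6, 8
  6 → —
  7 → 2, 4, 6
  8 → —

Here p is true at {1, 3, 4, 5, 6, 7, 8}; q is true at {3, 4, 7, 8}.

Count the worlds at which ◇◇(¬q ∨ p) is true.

0

1: successors {6, 8}; ◇(¬q ∨ p) there: 6:F, 8:F. ✗
2: no successors, so ◇◇(¬q ∨ p) fails. ✗
3: successors {4, 8}; ◇(¬q ∨ p) there: 4:F, 8:F. ✗
4: no successors, so ◇◇(¬q ∨ p) fails. ✗
5: successors {6, 8}; ◇(¬q ∨ p) there: 6:F, 8:F. ✗
6: no successors, so ◇◇(¬q ∨ p) fails. ✗
7: successors {2, 4, 6}; ◇(¬q ∨ p) there: 2:F, 4:F, 6:F. ✗
8: no successors, so ◇◇(¬q ∨ p) fails. ✗
Satisfying worlds: ∅.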